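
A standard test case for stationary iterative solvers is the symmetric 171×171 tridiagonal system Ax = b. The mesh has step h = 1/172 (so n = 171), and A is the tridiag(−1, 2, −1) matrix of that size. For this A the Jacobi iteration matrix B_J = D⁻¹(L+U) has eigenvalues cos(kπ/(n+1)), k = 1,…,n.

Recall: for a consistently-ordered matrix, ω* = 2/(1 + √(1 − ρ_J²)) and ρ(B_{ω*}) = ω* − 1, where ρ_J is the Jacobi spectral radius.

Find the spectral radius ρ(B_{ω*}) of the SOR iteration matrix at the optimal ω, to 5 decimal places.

ρ_SOR = 0.96413

[ρ_J] n=171: ρ(B_J) = cos(π/(n+1)) = cos(π/172) = 0.99983.
√(1 − cos²(π/172)) = sin(π/172) ≈ 0.018264.
Then 2/(1+√(1−ρ_J²)) = 2/(1+0.018264); ω* = 2/1.018264 = 1.96413.
Hence ρ(B_{ω*}) = 1.96413 − 1 = 0.96413.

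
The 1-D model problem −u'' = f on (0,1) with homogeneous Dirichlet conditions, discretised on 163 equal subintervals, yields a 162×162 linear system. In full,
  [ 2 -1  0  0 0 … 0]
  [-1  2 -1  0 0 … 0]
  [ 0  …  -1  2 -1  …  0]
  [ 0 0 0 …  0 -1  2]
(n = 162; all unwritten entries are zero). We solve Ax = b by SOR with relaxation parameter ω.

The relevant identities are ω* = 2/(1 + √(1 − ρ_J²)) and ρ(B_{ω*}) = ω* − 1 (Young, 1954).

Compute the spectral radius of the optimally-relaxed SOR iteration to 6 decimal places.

ρ_SOR = 0.962184

spectrum of D⁻¹(L+U) = {cos(kπ/163) : 1≤k≤162}; ρ_J = cos(π/163) = 0.999814.
√(1−ρ_J²) simplifies to sin(π/163) = 0.0192724.
ω* = 2 / (1 + 0.0192724) = 2 / 1.0192724 ≈ 1.962184.
and ρ(B_{ω*}) = 1.962184 − 1 = 0.962184.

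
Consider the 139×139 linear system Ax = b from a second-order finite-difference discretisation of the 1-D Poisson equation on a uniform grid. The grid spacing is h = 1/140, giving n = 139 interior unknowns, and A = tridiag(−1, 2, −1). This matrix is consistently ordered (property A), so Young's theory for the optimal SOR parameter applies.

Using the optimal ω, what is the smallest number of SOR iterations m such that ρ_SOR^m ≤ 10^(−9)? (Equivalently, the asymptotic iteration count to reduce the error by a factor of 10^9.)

m = 462

B_J for the 139×139 system has eigenvalues cos(kπ/140); ρ_J = cos(π/140) = 0.9997482.
√(1 − cos²(π/140)) = sin(π/140) ≈ 0.0224381.
[ω*] 2 ÷ (1 + 0.0224381) = 2 ÷ 1.0224381 = 1.9561086.
ρ_SOR = ω* − 1 ≈ 0.9561086.
For 9 digits: m = 9·ln10 / (−ln 0.9561086) = 20.7233/0.0448838 = 461.710; round up → m = 462.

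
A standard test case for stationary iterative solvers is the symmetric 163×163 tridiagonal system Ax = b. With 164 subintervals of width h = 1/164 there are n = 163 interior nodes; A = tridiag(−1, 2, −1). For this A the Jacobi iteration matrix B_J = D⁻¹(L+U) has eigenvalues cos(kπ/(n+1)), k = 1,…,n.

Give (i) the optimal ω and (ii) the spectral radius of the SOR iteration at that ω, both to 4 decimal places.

ρ_J = max_k |cos(kπ/164)| = cos(π/164) = 0.9998
√(1 − cos²(π/164)) = sin(π/164) ≈ 0.01915.
[ω*] 2 ÷ (1 + 0.01915) = 2 ÷ 1.01915 = 1.9624.
[ρ_SOR] ω* − 1 = 0.9624.

ω* = 1.9624, ρ_SOR = 0.9624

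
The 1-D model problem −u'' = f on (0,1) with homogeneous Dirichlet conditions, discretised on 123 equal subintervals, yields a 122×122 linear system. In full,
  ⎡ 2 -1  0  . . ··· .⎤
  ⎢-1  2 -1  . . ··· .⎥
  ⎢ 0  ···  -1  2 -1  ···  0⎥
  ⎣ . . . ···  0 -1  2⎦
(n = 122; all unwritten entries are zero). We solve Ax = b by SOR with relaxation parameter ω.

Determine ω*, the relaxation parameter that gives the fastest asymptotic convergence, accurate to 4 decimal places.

ω* = 1.9502

½·tridiag(1,0,1) at n=122: λ_k = cos(kπ/123); max |λ| at k=1 ⇒ ρ_J = cos(π/123) ≈ 0.9997.
√(1−ρ_J²) simplifies to sin(π/123) = 0.02554.
So ω* = 2/1.02554 = 1.9502 (Young).
ρ(B_{ω*}) = ω*−1 = 0.9502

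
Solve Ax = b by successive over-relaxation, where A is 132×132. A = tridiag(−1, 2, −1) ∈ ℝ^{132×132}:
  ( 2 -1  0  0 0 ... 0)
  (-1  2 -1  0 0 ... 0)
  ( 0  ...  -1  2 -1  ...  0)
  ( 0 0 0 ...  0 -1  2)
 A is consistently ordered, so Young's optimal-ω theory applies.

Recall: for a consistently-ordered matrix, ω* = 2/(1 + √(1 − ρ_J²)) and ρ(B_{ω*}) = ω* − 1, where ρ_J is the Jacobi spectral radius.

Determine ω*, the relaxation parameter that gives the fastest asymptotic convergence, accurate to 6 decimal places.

ω* = 1.953852

spectrum of D⁻¹(L+U) = {cos(kπ/133) : 1≤k≤132}; ρ_J = cos(π/133) = 0.999721.
√(1−ρ_J²) simplifies to sin(π/133) = 0.0236188.
[ω*] 2 ÷ (1 + 0.0236188) = 2 ÷ 1.0236188 = 1.953852.
ρ_SOR = ω* − 1 ≈ 0.953852.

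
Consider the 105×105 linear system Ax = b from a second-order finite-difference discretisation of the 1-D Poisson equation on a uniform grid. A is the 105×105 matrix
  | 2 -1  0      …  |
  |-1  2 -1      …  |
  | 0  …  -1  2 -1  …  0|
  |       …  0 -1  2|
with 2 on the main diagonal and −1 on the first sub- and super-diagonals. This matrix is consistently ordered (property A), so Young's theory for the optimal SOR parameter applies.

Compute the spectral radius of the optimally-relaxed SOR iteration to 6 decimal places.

n=105: λ(B_J) = 1 − λ(A)/2 = cos(kπ/106); k=1 gives ρ_J = 0.999561.
root = sin(π/106) = 0.0296333  (since 1−cos² = sin²).
ω* = 2/(1 + 0.0296333) = 2/1.0296333 = 1.942439.
and ρ(B_{ω*}) = 1.942439 − 1 = 0.942439.

ρ_SOR = 0.942439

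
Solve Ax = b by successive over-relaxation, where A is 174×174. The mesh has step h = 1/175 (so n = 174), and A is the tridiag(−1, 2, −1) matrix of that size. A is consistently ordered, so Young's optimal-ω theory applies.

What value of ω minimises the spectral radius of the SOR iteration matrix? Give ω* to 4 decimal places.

[ρ_J] n=174: ρ(B_J) = cos(π/(n+1)) = cos(π/175) = 0.9998.
root = sin(π/175) = 0.01795  (since 1−cos² = sin²).
ω* = 2/(1+0.01795) = 1.9647
ρ(B_{ω*}) = ω*−1 = 0.9647

ω* = 1.9647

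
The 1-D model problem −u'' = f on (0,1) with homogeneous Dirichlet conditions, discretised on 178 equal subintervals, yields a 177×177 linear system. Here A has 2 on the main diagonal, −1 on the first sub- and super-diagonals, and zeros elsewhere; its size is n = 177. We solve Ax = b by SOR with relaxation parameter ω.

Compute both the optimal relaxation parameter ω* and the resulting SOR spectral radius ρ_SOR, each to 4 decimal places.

With n=177, ρ(Jacobi) = cos(π/178) = 0.9998.
√(1−ρ_J²) = |sin(π/178)| = 0.01765
So ω* = 2/1.01765 = 1.9653 (Young).
[ρ_SOR] ω* − 1 = 0.9653.

ω* = 1.9653, ρ_SOR = 0.9653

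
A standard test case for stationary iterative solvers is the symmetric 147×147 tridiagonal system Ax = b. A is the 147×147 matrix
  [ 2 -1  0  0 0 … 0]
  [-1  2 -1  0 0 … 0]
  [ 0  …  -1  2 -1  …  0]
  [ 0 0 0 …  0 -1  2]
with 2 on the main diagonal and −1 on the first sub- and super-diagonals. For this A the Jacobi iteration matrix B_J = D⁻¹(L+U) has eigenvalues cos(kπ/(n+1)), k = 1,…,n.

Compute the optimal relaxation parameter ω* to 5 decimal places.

ω* = 1.95843

spectrum of D⁻¹(L+U) = {cos(kπ/148) : 1≤k≤147}; ρ_J = cos(π/148) = 0.99977.
√(1−ρ_J²) = |sin(π/148)| = 0.021225
ω* = 2/(1+0.021225) = 1.95843
ρ_SOR = ω* − 1 = 1.95843 − 1 = 0.95843.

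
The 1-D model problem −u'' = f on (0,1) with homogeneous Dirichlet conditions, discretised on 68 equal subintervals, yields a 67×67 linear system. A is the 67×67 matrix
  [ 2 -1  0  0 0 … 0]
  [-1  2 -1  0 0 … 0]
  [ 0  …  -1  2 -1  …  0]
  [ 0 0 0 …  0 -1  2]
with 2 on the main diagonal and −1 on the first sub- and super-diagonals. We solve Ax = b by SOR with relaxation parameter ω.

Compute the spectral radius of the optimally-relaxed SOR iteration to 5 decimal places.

ρ_SOR = 0.91171

n=67: λ(B_J) = 1 − λ(A)/2 = cos(kπ/68); k=1 gives ρ_J = 0.99893.
root = sin(π/68) = 0.046183  (since 1−cos² = sin²).
ω* = 2/(1+0.046183) = 1.91171
ρ_SOR = ω* − 1 = 1.91171 − 1 = 0.91171.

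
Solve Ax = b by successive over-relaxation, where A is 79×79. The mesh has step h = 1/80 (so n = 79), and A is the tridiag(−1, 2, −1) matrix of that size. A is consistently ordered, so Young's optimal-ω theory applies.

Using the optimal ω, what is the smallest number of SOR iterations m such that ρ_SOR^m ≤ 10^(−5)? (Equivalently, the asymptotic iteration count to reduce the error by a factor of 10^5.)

spectrum of D⁻¹(L+U) = {cos(kπ/80) : 1≤k≤79}; ρ_J = cos(π/80) = 0.9992290.
root = sin(π/80) = 0.0392598  (since 1−cos² = sin²).
Young: ω* = 2/(1+√(1−ρ_J²)) = 2/(1+0.0392598) = 2/1.0392598 = 1.9244466.
Hence ρ(B_{ω*}) = 1.9244466 − 1 = 0.9244466.
(0.9244466)^m ≤ 10^{−5}  ⇒  m·ln(0.9244466) ≤ −5·ln10  ⇒  m ≥ 146.549  ⇒  m = 147

m = 147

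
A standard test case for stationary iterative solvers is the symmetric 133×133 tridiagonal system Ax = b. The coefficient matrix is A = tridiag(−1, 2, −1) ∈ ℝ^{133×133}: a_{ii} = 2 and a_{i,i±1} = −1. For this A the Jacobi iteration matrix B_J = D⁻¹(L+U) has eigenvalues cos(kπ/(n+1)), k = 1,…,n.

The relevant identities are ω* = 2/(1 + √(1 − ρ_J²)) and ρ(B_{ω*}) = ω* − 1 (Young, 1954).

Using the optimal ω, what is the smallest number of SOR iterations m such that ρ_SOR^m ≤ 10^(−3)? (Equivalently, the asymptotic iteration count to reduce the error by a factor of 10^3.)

m = 148

B_J for the 133×133 system has eigenvalues cos(kπ/134); ρ_J = cos(π/134) = 0.9997252.
√(1−ρ_J²) = |sin(π/134)| = 0.0234426
ω* = 2 / (1 + 0.0234426) = 2 / 1.0234426 ≈ 1.9541887.
[ρ_SOR] ω* − 1 = 0.9541887.
m ≥ 3·ln10 / (−ln 0.9541887) = 147.306; smallest integer m = 148.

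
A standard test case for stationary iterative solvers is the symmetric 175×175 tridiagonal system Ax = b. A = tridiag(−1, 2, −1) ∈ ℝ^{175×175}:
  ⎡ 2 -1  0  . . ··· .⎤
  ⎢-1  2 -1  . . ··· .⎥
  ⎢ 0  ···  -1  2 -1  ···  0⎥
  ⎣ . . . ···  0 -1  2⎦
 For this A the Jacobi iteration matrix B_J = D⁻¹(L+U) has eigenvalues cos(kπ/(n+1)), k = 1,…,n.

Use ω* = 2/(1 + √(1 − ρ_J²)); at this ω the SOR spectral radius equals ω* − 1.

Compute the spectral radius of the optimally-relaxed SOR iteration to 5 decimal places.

ρ_SOR = 0.96493

½·tridiag(1,0,1) at n=175: λ_k = cos(kπ/176); max |λ| at k=1 ⇒ ρ_J = cos(π/176) ≈ 0.99984.
√(1 − cos²(π/176)) = sin(π/176) ≈ 0.017849.
So ω* = 2/1.017849 = 1.96493 (Young).
At ω = 1.96493 every |λ(B_ω)| = ω−1, so ρ_SOR = 0.96493.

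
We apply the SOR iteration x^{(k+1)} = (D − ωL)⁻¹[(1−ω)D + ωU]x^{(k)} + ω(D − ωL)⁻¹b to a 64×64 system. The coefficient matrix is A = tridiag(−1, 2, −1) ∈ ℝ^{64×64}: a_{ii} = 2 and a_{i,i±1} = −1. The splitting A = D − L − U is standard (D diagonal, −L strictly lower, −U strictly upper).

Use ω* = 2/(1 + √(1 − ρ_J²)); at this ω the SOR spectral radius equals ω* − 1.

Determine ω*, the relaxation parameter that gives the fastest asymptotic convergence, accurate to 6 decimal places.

½·tridiag(1,0,1) at n=64: λ_k = cos(kπ/65); max |λ| at k=1 ⇒ ρ_J = cos(π/65) ≈ 0.998832.
√(1−ρ_J²) = |sin(π/65)| = 0.0483134
Young: ω* = 2/(1+√(1−ρ_J²)) = 2/(1+0.0483134) = 2/1.0483134 = 1.907826.
Hence ρ(B_{ω*}) = 1.907826 − 1 = 0.907826.

ω* = 1.907826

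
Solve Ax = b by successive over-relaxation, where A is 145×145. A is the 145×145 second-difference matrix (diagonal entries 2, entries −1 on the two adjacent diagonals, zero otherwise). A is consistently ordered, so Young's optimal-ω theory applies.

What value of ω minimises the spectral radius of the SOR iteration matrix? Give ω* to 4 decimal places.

½·tridiag(1,0,1) at n=145: λ_k = cos(kπ/146); max |λ| at k=1 ⇒ ρ_J = cos(π/146) ≈ 0.9998.
root = sin(π/146) = 0.02152  (since 1−cos² = sin²).
[ω*] 2 ÷ (1 + 0.02152) = 2 ÷ 1.02152 = 1.9579.
and ρ(B_{ω*}) = 1.9579 − 1 = 0.9579.

ω* = 1.9579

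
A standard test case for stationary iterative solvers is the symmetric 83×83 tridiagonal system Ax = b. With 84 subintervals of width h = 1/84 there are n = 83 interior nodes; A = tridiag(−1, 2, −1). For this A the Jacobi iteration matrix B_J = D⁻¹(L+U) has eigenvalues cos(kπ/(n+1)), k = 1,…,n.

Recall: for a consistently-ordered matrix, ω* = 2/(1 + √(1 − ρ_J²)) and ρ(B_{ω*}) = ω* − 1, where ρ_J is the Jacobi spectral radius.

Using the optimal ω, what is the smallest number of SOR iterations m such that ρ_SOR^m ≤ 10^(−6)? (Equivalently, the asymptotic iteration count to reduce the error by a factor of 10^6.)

B_J for the 83×83 system has eigenvalues cos(kπ/84); ρ_J = cos(π/84) = 0.9993007.
√(1−ρ_J²) = |sin(π/84)| = 0.0373912
So ω* = 2/1.0373912 = 1.9279130 (Young).
and ρ(B_{ω*}) = 1.9279130 − 1 = 0.9279130.
Need (0.9279130)^m ≤ 10^(−6): m ≥ 6·ln10/|ln 0.9279130| = 13.8155/0.0748173 = 184.656 ⇒ m = 185.

m = 185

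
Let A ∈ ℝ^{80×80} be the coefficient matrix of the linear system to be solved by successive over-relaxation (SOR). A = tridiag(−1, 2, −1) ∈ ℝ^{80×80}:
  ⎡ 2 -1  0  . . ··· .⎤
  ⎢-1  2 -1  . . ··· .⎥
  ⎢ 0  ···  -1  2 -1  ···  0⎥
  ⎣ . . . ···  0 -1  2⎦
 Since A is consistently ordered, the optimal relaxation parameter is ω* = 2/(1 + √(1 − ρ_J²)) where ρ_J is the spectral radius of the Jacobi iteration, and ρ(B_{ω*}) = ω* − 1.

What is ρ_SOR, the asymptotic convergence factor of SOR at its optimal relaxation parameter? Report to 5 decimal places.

ρ_SOR = 0.92534

[ρ_J] n=80: ρ(B_J) = cos(π/(n+1)) = cos(π/81) = 0.99925.
√(1−ρ_J²) = |sin(π/81)| = 0.038775
ω* = 2/(1+0.038775) = 1.92534
ρ_SOR = ω* − 1 ≈ 0.92534.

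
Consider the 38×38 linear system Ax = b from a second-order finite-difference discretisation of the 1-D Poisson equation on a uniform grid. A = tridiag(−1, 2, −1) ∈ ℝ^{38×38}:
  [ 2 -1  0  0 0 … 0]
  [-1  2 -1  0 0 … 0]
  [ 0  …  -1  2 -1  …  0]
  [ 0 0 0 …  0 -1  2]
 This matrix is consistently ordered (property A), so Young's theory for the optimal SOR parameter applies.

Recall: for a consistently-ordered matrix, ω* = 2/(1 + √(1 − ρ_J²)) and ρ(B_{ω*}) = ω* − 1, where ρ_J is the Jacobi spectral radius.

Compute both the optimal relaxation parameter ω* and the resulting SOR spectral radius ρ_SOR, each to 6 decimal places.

ω* = 1.851052, ρ_SOR = 0.851052

n=38: λ(B_J) = 1 − λ(A)/2 = cos(kπ/39); k=1 gives ρ_J = 0.996757.
√(1−ρ_J²) simplifies to sin(π/39) = 0.0804666.
Then 2/(1+√(1−ρ_J²)) = 2/(1+0.0804666); ω* = 2/1.0804666 = 1.851052.
ρ_SOR = ω* − 1 ≈ 0.851052.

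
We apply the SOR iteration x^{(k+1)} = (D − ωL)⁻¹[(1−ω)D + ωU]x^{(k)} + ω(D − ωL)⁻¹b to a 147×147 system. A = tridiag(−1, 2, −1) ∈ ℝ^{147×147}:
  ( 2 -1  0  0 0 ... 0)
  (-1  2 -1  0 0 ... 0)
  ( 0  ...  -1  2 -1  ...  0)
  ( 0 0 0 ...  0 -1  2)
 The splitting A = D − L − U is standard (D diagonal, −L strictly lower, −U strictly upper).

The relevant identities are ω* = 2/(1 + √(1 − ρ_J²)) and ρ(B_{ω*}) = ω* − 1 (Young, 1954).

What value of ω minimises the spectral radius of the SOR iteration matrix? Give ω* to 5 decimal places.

With n=147, ρ(Jacobi) = cos(π/148) = 0.99977.
root = sin(π/148) = 0.021225  (since 1−cos² = sin²).
Then 2/(1+√(1−ρ_J²)) = 2/(1+0.021225); ω* = 2/1.021225 = 1.95843.
[ρ_SOR] ω* − 1 = 0.95843.

ω* = 1.95843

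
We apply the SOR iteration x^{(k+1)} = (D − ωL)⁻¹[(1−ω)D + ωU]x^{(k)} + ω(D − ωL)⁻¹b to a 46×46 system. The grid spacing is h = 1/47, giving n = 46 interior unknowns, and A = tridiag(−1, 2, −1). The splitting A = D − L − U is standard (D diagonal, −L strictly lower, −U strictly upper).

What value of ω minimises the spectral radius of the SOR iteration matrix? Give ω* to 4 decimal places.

B_J for the 46×46 system has eigenvalues cos(kπ/47); ρ_J = cos(π/47) = 0.9978.
√(1−ρ_J²) simplifies to sin(π/47) = 0.06679.
ω* = 2 / (1 + 0.06679) = 2 / 1.06679 ≈ 1.8748.
[ρ_SOR] ω* − 1 = 0.8748.

ω* = 1.8748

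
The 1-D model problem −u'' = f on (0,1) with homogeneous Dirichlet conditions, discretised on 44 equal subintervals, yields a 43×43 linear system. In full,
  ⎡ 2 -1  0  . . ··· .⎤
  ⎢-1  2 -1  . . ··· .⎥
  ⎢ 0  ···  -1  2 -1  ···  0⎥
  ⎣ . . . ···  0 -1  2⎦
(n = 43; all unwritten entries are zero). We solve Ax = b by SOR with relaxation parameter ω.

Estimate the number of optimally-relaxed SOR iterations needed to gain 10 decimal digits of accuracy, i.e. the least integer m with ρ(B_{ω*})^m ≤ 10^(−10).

m = 162

With n=43, ρ(Jacobi) = cos(π/44) = 0.9974521.
1 − cos²(π/44) = sin²(π/44) ⇒ √(1−ρ_J²) = sin(π/44) = 0.0713392.
[ω*] 2 ÷ (1 + 0.0713392) = 2 ÷ 1.0713392 = 1.8668224.
Hence ρ(B_{ω*}) = 1.8668224 − 1 = 0.8668224.
Need (0.8668224)^m ≤ 10^(−10): m ≥ 10·ln10/|ln 0.8668224| = 23.0259/0.142921 = 161.109 ⇒ m = 162.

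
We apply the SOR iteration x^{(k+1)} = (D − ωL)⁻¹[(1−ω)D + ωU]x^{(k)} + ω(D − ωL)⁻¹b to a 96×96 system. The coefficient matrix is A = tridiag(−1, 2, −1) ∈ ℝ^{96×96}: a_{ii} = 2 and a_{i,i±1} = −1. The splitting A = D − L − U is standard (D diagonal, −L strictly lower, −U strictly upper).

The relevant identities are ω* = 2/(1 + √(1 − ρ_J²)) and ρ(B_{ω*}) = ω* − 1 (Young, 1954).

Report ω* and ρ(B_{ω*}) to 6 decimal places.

ω* = 1.937268, ρ_SOR = 0.937268

spectrum of D⁻¹(L+U) = {cos(kπ/97) : 1≤k≤96}; ρ_J = cos(π/97) = 0.999476.
√(1 − cos²(π/97)) = sin(π/97) ≈ 0.0323819.
So ω* = 2/1.0323819 = 1.937268 (Young).
and ρ(B_{ω*}) = 1.937268 − 1 = 0.937268.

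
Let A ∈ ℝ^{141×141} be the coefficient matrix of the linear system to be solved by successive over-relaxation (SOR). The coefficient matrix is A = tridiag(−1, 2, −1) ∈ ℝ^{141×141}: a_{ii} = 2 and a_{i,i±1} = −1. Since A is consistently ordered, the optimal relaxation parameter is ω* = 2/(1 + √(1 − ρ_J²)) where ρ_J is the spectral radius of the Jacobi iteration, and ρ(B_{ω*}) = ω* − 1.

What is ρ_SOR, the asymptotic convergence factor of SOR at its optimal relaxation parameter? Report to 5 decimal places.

ρ_SOR = 0.95671

ρ_J = max_k |cos(kπ/142)| = cos(π/142) = 0.99976
√(1−ρ_J²) = |sin(π/142)| = 0.022122
Young: ω* = 2/(1+√(1−ρ_J²)) = 2/(1+0.022122) = 2/1.022122 = 1.95671.
ρ_SOR = ω* − 1 = 1.95671 − 1 = 0.95671.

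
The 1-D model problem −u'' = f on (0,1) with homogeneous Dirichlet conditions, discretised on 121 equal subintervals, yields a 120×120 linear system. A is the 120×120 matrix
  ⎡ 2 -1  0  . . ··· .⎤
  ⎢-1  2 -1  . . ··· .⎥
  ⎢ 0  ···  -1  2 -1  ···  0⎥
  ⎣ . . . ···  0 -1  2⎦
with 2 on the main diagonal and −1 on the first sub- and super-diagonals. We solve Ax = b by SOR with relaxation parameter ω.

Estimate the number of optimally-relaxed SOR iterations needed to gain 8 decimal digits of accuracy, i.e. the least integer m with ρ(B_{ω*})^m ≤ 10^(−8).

m = 355

B_J for the 120×120 system has eigenvalues cos(kπ/121); ρ_J = cos(π/121) = 0.9996630.
√(1−ρ_J²) = |sin(π/121)| = 0.0259607
So ω* = 2/1.0259607 = 1.9493924 (Young).
ρ_SOR = ω* − 1 ≈ 0.9493924.
ρ_SOR^m ≤ 10^(−8) ⇔ m ≥ 8·ln10/(−ln 0.9493924) = 18.4207/0.0519331 = 354.701; m = ⌈354.701⌉ = 355.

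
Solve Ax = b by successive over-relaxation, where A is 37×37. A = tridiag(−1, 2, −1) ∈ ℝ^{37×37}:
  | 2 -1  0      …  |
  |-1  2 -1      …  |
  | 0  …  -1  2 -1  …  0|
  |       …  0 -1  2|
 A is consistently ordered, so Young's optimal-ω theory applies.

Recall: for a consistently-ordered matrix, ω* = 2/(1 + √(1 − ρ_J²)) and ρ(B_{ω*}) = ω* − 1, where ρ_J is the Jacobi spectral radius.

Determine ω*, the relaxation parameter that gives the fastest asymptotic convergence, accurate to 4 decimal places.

B_J for the 37×37 system has eigenvalues cos(kπ/38); ρ_J = cos(π/38) = 0.9966.
√(1 − cos²(π/38)) = sin(π/38) ≈ 0.08258.
Then 2/(1+√(1−ρ_J²)) = 2/(1+0.08258); ω* = 2/1.08258 = 1.8474.
and ρ(B_{ω*}) = 1.8474 − 1 = 0.8474.

ω* = 1.8474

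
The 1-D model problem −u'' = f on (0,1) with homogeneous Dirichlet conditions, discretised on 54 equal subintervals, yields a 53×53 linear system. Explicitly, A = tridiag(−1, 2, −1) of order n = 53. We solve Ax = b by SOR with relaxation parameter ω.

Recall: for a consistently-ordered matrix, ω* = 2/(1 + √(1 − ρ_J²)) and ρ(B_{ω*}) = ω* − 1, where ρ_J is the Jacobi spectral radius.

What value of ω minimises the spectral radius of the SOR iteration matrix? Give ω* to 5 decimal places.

ω* = 1.89010

spectrum of D⁻¹(L+U) = {cos(kπ/54) : 1≤k≤53}; ρ_J = cos(π/54) = 0.99831.
√(1−ρ_J²) = |sin(π/54)| = 0.058145
ω* = 2 / (1 + 0.058145) = 2 / 1.058145 ≈ 1.89010.
ρ_SOR = ω* − 1 = 1.89010 − 1 = 0.89010.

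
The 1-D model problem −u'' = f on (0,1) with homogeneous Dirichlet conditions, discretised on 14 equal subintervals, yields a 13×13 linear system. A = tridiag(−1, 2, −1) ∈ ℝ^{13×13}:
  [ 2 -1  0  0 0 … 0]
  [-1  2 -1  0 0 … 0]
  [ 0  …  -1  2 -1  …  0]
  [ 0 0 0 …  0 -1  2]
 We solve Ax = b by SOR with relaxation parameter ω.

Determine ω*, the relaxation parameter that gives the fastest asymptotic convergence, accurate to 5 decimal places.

With n=13, ρ(Jacobi) = cos(π/14) = 0.97493.
√(1−ρ_J²) = |sin(π/14)| = 0.222521
Young: ω* = 2/(1+√(1−ρ_J²)) = 2/(1+0.222521) = 2/1.222521 = 1.63596.
ρ_SOR = ω* − 1 ≈ 0.63596.

ω* = 1.63596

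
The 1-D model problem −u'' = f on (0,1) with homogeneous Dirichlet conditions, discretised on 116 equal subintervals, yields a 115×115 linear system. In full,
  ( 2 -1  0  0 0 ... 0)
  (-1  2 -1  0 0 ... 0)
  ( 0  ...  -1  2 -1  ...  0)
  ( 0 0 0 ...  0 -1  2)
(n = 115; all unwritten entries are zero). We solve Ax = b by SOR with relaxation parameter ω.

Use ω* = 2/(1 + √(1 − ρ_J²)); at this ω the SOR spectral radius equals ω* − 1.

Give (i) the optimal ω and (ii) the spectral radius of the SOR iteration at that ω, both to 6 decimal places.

n=115: λ(B_J) = 1 − λ(A)/2 = cos(kπ/116); k=1 gives ρ_J = 0.999633.
√(1 − cos²(π/116)) = sin(π/116) ≈ 0.0270794.
ω* = 2/(1 + 0.0270794) = 2/1.0270794 = 1.947269.
ρ_SOR = ω* − 1 ≈ 0.947269.

ω* = 1.947269, ρ_SOR = 0.947269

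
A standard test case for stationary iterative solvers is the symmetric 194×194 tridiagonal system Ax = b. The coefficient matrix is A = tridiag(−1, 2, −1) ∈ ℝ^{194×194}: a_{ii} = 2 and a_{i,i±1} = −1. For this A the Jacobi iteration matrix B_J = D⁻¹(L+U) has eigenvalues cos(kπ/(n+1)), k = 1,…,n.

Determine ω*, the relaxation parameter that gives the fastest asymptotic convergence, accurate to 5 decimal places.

[ρ_J] n=194: ρ(B_J) = cos(π/(n+1)) = cos(π/195) = 0.99987.
1 − cos²(π/195) = sin²(π/195) ⇒ √(1−ρ_J²) = sin(π/195) = 0.016110.
Then 2/(1+√(1−ρ_J²)) = 2/(1+0.016110); ω* = 2/1.016110 = 1.96829.
ρ_SOR = ω* − 1 = 1.96829 − 1 = 0.96829.

ω* = 1.96829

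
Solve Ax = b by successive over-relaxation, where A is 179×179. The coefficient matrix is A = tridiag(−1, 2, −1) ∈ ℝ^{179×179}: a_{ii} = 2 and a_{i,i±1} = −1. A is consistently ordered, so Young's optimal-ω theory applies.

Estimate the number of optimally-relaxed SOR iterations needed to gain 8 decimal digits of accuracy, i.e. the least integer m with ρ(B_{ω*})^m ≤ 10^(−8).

[ρ_J] n=179: ρ(B_J) = cos(π/(n+1)) = cos(π/180) = 0.9998477.
√(1 − cos²(π/180)) = sin(π/180) ≈ 0.0174524.
Then 2/(1+√(1−ρ_J²)) = 2/(1+0.0174524); ω* = 2/1.0174524 = 1.9656939.
ρ_SOR = ω* − 1 = 1.9656939 − 1 = 0.9656939.
ρ_SOR^m ≤ 10^(−8) ⇔ m ≥ 8·ln10/(−ln 0.9656939) = 18.4207/0.0349084 = 527.687; m = ⌈527.687⌉ = 528.

m = 528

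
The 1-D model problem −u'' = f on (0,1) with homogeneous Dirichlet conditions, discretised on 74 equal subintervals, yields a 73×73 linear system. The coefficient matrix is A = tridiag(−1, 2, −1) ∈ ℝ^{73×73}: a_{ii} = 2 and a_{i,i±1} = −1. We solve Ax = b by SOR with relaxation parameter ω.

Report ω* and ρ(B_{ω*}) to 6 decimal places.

ρ_J = max_k |cos(kπ/74)| = cos(π/74) = 0.999099
√(1 − cos²(π/74)) = sin(π/74) ≈ 0.0424412.
ω* = 2/(1+0.0424412) = 1.918573
Hence ρ(B_{ω*}) = 1.918573 − 1 = 0.918573.

ω* = 1.918573, ρ_SOR = 0.918573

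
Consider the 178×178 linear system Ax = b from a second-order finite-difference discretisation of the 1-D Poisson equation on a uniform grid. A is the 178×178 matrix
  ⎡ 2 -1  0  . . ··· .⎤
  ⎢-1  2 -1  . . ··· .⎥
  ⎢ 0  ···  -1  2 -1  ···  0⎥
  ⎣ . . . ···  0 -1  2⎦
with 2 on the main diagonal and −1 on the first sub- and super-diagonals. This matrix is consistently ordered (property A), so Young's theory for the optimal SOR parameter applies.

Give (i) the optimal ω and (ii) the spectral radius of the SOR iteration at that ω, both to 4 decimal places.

ω* = 1.9655, ρ_SOR = 0.9655

spectrum of D⁻¹(L+U) = {cos(kπ/179) : 1≤k≤178}; ρ_J = cos(π/179) = 0.9998.
√(1 − cos²(π/179)) = sin(π/179) ≈ 0.01755.
ω* = 2/(1 + 0.01755) = 2/1.01755 = 1.9655.
Hence ρ(B_{ω*}) = 1.9655 − 1 = 0.9655.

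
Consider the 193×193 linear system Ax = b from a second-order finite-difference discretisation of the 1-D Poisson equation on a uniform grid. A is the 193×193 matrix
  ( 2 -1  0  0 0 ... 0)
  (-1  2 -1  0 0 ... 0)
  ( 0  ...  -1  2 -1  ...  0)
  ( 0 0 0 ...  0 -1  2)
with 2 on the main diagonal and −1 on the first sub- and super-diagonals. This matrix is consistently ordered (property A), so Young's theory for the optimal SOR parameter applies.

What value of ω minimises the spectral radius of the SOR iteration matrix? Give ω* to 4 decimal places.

½·tridiag(1,0,1) at n=193: λ_k = cos(kπ/194); max |λ| at k=1 ⇒ ρ_J = cos(π/194) ≈ 0.9999.
√(1−ρ_J²) simplifies to sin(π/194) = 0.01619.
So ω* = 2/1.01619 = 1.9681 (Young).
and ρ(B_{ω*}) = 1.9681 − 1 = 0.9681.

ω* = 1.9681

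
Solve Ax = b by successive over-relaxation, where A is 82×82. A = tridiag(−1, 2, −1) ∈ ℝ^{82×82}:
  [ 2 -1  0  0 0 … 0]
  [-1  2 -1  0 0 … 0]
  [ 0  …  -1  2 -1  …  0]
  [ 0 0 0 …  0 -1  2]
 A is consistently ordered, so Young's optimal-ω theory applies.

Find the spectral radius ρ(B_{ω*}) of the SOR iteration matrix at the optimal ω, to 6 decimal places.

spectrum of D⁻¹(L+U) = {cos(kπ/83) : 1≤k≤82}; ρ_J = cos(π/83) = 0.999284.
√(1−ρ_J²) simplifies to sin(π/83) = 0.0378415.
So ω* = 2/1.0378415 = 1.927077 (Young).
ρ_SOR = ω* − 1 = 1.927077 − 1 = 0.927077.

ρ_SOR = 0.927077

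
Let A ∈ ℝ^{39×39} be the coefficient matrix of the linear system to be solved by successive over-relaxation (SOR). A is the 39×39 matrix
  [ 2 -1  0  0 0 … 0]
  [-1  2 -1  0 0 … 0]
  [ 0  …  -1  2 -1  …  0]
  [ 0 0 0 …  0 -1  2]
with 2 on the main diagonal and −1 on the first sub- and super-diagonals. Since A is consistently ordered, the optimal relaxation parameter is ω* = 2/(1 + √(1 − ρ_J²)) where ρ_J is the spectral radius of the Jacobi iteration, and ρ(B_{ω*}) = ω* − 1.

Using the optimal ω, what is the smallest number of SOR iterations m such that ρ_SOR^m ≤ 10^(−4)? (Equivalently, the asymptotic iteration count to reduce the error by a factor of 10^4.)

m = 59

ρ_J = max_k |cos(kπ/40)| = cos(π/40) = 0.9969173
√(1−ρ_J²) simplifies to sin(π/40) = 0.0784591.
[ω*] 2 ÷ (1 + 0.0784591) = 2 ÷ 1.0784591 = 1.8544978.
[ρ_SOR] ω* − 1 = 0.8544978.
Need (0.8544978)^m ≤ 10^(−4): m ≥ 4·ln10/|ln 0.8544978| = 9.21034/0.157241 = 58.575 ⇒ m = 59.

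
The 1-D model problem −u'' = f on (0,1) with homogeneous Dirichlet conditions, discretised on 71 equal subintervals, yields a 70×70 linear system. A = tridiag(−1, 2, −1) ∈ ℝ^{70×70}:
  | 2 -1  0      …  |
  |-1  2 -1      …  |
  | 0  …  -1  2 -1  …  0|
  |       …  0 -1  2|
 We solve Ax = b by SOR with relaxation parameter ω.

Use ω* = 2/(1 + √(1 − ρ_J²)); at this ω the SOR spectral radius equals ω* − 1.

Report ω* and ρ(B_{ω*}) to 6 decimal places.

ρ_J = max_k |cos(kπ/71)| = cos(π/71) = 0.999021
root = sin(π/71) = 0.0442333  (since 1−cos² = sin²).
So ω* = 2/1.0442333 = 1.915281 (Young).
ρ_SOR = ω* − 1 ≈ 0.915281.

ω* = 1.915281, ρ_SOR = 0.915281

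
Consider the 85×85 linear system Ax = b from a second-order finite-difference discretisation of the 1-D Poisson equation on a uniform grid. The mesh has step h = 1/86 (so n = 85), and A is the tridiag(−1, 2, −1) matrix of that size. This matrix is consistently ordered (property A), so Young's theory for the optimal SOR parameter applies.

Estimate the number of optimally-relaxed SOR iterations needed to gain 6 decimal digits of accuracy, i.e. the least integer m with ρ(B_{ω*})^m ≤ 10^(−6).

½·tridiag(1,0,1) at n=85: λ_k = cos(kπ/86); max |λ| at k=1 ⇒ ρ_J = cos(π/86) ≈ 0.9993328.
√(1 − cos²(π/86)) = sin(π/86) ≈ 0.0365220.
ω* = 2/(1 + 0.0365220) = 2/1.0365220 = 1.9295297.
ρ_SOR = ω* − 1 = 1.9295297 − 1 = 0.9295297.
6·ln10 = 13.8155; −ln(0.9295297) = 0.0730765; m = ⌈13.8155/0.0730765⌉ = ⌈189.055⌉ = 190.

m = 190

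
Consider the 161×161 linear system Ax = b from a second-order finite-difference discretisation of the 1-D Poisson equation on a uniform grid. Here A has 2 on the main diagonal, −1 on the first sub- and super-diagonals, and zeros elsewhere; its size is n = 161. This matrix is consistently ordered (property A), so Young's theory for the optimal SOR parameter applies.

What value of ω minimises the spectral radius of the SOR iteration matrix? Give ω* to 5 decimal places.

n=161: λ(B_J) = 1 − λ(A)/2 = cos(kπ/162); k=1 gives ρ_J = 0.99981.
root = sin(π/162) = 0.019391  (since 1−cos² = sin²).
Then 2/(1+√(1−ρ_J²)) = 2/(1+0.019391); ω* = 2/1.019391 = 1.96196.
At ω = 1.96196 every |λ(B_ω)| = ω−1, so ρ_SOR = 0.96196.

ω* = 1.96196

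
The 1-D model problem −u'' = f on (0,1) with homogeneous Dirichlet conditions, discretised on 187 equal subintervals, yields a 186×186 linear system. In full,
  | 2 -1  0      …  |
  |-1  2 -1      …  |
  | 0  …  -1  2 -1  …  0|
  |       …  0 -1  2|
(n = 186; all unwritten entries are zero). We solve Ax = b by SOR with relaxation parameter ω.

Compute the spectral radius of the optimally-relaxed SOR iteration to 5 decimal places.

ρ_SOR = 0.96696

B_J for the 186×186 system has eigenvalues cos(kπ/187); ρ_J = cos(π/187) = 0.99986.
1 − cos²(π/187) = sin²(π/187) ⇒ √(1−ρ_J²) = sin(π/187) = 0.016799.
ω* = 2 / (1 + 0.016799) = 2 / 1.016799 ≈ 1.96696.
[ρ_SOR] ω* − 1 = 0.96696.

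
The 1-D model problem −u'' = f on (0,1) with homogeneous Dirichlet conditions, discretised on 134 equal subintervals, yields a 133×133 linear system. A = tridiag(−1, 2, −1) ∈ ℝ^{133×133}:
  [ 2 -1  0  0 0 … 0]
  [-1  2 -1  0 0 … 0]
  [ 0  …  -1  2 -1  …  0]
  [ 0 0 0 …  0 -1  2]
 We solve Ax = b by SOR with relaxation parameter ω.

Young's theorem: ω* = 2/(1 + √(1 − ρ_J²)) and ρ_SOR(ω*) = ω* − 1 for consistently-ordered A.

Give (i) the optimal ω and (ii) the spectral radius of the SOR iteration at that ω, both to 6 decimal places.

spectrum of D⁻¹(L+U) = {cos(kπ/134) : 1≤k≤133}; ρ_J = cos(π/134) = 0.999725.
root = sin(π/134) = 0.0234426  (since 1−cos² = sin²).
So ω* = 2/1.0234426 = 1.954189 (Young).
[ρ_SOR] ω* − 1 = 0.954189.

ω* = 1.954189, ρ_SOR = 0.954189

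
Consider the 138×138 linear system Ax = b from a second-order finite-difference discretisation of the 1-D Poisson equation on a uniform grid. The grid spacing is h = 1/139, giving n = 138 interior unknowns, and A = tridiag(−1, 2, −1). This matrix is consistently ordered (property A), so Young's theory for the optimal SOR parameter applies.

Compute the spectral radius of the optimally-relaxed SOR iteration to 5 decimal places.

½·tridiag(1,0,1) at n=138: λ_k = cos(kπ/139); max |λ| at k=1 ⇒ ρ_J = cos(π/139) ≈ 0.99974.
√(1 − cos²(π/139)) = sin(π/139) ≈ 0.022599.
So ω* = 2/1.022599 = 1.95580 (Young).
ρ_SOR = ω* − 1 = 1.95580 − 1 = 0.95580.

ρ_SOR = 0.95580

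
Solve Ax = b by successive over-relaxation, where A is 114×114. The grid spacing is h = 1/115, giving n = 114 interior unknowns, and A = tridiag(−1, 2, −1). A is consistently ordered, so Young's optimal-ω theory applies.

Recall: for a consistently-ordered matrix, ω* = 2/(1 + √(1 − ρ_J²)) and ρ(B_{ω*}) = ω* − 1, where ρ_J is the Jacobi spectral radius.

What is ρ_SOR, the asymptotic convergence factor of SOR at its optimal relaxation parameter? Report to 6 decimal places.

ρ_SOR = 0.946823

n=114: λ(B_J) = 1 − λ(A)/2 = cos(kπ/115); k=1 gives ρ_J = 0.999627.
√(1−ρ_J²) simplifies to sin(π/115) = 0.0273148.
ω* = 2 / (1 + 0.0273148) = 2 / 1.0273148 ≈ 1.946823.
ρ(B_{ω*}) = ω*−1 = 0.946823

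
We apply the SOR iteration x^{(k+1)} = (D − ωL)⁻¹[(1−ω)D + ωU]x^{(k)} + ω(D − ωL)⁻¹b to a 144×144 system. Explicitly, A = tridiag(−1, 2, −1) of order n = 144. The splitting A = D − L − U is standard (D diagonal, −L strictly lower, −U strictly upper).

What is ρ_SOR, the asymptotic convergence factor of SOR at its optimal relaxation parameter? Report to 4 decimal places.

n=144: λ(B_J) = 1 − λ(A)/2 = cos(kπ/145); k=1 gives ρ_J = 0.9998.
1 − cos²(π/145) = sin²(π/145) ⇒ √(1−ρ_J²) = sin(π/145) = 0.02166.
So ω* = 2/1.02166 = 1.9576 (Young).
Hence ρ(B_{ω*}) = 1.9576 − 1 = 0.9576.

ρ_SOR = 0.9576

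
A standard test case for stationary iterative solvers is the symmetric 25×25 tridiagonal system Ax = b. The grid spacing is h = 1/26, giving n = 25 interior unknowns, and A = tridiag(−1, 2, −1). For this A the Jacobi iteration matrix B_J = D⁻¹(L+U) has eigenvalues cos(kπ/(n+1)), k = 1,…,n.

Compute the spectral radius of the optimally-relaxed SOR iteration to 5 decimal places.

½·tridiag(1,0,1) at n=25: λ_k = cos(kπ/26); max |λ| at k=1 ⇒ ρ_J = cos(π/26) ≈ 0.99271.
√(1−ρ_J²) simplifies to sin(π/26) = 0.120537.
ω* = 2/(1 + 0.120537) = 2/1.120537 = 1.78486.
and ρ(B_{ω*}) = 1.78486 − 1 = 0.78486.

ρ_SOR = 0.78486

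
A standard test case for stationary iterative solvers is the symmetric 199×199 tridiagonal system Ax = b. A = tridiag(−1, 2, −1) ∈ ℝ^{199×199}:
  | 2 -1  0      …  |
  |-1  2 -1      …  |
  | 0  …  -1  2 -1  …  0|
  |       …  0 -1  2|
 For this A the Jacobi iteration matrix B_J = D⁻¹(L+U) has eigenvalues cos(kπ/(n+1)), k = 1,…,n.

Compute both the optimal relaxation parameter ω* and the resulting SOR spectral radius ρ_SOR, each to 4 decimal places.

ω* = 1.9691, ρ_SOR = 0.9691

ρ_J = max_k |cos(kπ/200)| = cos(π/200) = 0.9999
√(1−ρ_J²) simplifies to sin(π/200) = 0.01571.
Young: ω* = 2/(1+√(1−ρ_J²)) = 2/(1+0.01571) = 2/1.01571 = 1.9691.
[ρ_SOR] ω* − 1 = 0.9691.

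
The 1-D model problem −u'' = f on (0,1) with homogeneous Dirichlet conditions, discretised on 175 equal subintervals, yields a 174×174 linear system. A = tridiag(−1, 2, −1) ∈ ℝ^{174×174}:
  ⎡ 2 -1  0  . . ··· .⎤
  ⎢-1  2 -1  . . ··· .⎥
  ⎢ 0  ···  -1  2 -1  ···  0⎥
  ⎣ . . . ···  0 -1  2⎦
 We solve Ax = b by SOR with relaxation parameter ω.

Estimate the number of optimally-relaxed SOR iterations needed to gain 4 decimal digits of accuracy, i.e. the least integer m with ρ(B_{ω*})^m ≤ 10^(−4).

m = 257

n=174: λ(B_J) = 1 − λ(A)/2 = cos(kπ/175); k=1 gives ρ_J = 0.9998389.
1 − cos²(π/175) = sin²(π/175) ⇒ √(1−ρ_J²) = sin(π/175) = 0.0179510.
ω* = 2/(1+0.0179510) = 1.9647311
Hence ρ(B_{ω*}) = 1.9647311 − 1 = 0.9647311.
(0.9647311)^m ≤ 10^{−4}  ⇒  m·ln(0.9647311) ≤ −4·ln10  ⇒  m ≥ 256.513  ⇒  m = 257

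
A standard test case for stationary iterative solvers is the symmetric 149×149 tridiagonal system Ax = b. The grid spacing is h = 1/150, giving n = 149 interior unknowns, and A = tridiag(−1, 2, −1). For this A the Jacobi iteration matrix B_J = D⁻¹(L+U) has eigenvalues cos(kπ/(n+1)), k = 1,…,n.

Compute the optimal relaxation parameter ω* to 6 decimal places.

[ρ_J] n=149: ρ(B_J) = cos(π/(n+1)) = cos(π/150) = 0.999781.
√(1−ρ_J²) = |sin(π/150)| = 0.0209424
Then 2/(1+√(1−ρ_J²)) = 2/(1+0.0209424); ω* = 2/1.0209424 = 1.958974.
ρ_SOR = ω* − 1 ≈ 0.958974.

ω* = 1.958974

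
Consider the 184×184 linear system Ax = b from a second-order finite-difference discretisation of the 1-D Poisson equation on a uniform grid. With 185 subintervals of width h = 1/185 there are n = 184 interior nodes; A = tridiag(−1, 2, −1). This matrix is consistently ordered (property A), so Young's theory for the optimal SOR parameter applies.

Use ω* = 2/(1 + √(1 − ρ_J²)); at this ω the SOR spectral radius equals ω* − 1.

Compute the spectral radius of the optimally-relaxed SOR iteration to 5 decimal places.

n=184: λ(B_J) = 1 − λ(A)/2 = cos(kπ/185); k=1 gives ρ_J = 0.99986.
1 − cos²(π/185) = sin²(π/185) ⇒ √(1−ρ_J²) = sin(π/185) = 0.016981.
Then 2/(1+√(1−ρ_J²)) = 2/(1+0.016981); ω* = 2/1.016981 = 1.96661.
At ω = 1.96661 every |λ(B_ω)| = ω−1, so ρ_SOR = 0.96661.

ρ_SOR = 0.96661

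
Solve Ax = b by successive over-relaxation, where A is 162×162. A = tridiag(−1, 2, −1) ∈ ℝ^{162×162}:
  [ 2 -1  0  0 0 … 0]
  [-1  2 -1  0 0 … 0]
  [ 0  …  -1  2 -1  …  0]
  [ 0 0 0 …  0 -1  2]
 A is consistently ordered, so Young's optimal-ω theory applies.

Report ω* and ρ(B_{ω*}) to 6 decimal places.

With n=162, ρ(Jacobi) = cos(π/163) = 0.999814.
√(1−ρ_J²) = |sin(π/163)| = 0.0192724
ω* = 2/(1+0.0192724) = 1.962184
ρ_SOR = ω* − 1 ≈ 0.962184.

ω* = 1.962184, ρ_SOR = 0.962184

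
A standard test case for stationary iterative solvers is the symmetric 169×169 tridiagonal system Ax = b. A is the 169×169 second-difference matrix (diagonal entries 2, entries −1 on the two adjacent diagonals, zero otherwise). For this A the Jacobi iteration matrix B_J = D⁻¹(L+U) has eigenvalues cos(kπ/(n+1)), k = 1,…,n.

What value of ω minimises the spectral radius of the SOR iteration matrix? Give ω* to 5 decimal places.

ω* = 1.96371

B_J for the 169×169 system has eigenvalues cos(kπ/170); ρ_J = cos(π/170) = 0.99983.
√(1−ρ_J²) = |sin(π/170)| = 0.018479
[ω*] 2 ÷ (1 + 0.018479) = 2 ÷ 1.018479 = 1.96371.
ρ(B_{ω*}) = ω*−1 = 0.96371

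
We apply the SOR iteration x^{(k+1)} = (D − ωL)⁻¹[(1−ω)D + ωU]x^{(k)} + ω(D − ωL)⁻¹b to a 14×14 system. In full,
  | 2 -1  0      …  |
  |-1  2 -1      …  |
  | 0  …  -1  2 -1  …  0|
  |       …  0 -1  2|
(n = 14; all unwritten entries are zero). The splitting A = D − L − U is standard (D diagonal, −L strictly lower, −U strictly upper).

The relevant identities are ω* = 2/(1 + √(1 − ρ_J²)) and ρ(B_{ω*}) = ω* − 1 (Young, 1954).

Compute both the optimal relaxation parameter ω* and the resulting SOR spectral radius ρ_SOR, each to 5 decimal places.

ω* = 1.65575, ρ_SOR = 0.65575

spectrum of D⁻¹(L+U) = {cos(kπ/15) : 1≤k≤14}; ρ_J = cos(π/15) = 0.97815.
1 − cos²(π/15) = sin²(π/15) ⇒ √(1−ρ_J²) = sin(π/15) = 0.207912.
[ω*] 2 ÷ (1 + 0.207912) = 2 ÷ 1.207912 = 1.65575.
At ω = 1.65575 every |λ(B_ω)| = ω−1, so ρ_SOR = 0.65575.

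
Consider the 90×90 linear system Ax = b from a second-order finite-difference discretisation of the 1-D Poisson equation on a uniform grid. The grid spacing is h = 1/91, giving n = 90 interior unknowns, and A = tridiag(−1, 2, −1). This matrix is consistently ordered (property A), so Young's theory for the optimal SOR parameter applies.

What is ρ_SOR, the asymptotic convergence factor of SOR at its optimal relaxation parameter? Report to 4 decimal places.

ρ_SOR = 0.9333

[ρ_J] n=90: ρ(B_J) = cos(π/(n+1)) = cos(π/91) = 0.9994.
root = sin(π/91) = 0.03452  (since 1−cos² = sin²).
ω* = 2 / (1 + 0.03452) = 2 / 1.03452 ≈ 1.9333.
At ω = 1.9333 every |λ(B_ω)| = ω−1, so ρ_SOR = 0.9333.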